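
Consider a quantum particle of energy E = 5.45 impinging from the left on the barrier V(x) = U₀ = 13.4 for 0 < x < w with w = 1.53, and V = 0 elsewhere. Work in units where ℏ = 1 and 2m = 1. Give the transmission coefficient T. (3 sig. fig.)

T = 0.000691

E < U₀: inside the barrier ψ ∝ e^{±κx} with κ = √(2m(U₀ − E))/ℏ = 2.820.
κw = 4.314, sinh(κw) = 37.36.
The exact tunnelling result is T⁻¹ = 1 + U₀² sinh²(κw) / [4E(U₀ − E)] = 1447, so T = 0.000691.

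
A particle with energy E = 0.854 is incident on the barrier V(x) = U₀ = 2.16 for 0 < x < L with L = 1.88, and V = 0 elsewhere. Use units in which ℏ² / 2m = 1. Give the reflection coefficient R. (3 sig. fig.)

E < U₀: inside the barrier ψ ∝ e^{±κx} with κ = √(2m(U₀ − E))/ℏ = 1.143.
κL = 2.148, sinh(κL) = 4.228.
The exact tunnelling result is T⁻¹ = 1 + U₀² sinh²(κL) / [4E(U₀ − E)] = 19.69, so T = 0.0508.
R = 1 − T = 0.949.

R = 0.949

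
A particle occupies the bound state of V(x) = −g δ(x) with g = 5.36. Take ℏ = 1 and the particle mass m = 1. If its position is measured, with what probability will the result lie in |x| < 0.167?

The normalised bound state is ψ = √κ e^{−κ|x|} with κ = mg/ℏ² = 5.360.
P(|x| < d) = ∫_{−d}^{d} κ e^{−2κ|x|} dx = 1 − e^{−2κd} = 1 − e^{−1.790} = 0.8331.

P = 0.833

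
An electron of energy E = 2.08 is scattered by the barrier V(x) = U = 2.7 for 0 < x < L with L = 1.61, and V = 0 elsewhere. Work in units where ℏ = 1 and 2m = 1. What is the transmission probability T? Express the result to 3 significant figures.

Since E < U the interior solution is evanescent with decay constant κ = √(2m(U − E))/ℏ = 0.7874.
κL = 1.268, sinh(κL) = 1.636.
The exact tunnelling result is T⁻¹ = 1 + U² sinh²(κL) / [4E(U − E)] = 4.781, so T = 0.209.

T = 0.209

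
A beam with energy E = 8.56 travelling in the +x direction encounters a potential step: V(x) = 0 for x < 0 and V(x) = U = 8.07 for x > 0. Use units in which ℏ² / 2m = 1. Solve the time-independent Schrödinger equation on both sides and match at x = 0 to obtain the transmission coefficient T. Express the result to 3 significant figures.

The wavenumbers are k₁ = √(2mE)/ℏ = 2.926 on the left and k₂ = √(2m(E − U))/ℏ = 0.7000 on the right.
Continuity of ψ and ψ′ at the step yields the reflection amplitude r = (k₁ − k₂)/(k₁ + k₂) = 0.6139; thus R = |r|² = 0.3768, T = 0.6232.

T = 0.623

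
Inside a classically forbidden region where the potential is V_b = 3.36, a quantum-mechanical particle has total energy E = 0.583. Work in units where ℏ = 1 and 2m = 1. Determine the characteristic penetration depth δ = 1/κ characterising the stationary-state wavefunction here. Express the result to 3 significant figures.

Since E < V_b the TISE in this region is ψ'' = κ²ψ with κ = √(2m(V_b − E))/ℏ.
κ = √(2 × 0.5 × 2.777) = 1.666. The penetration depth is δ = 1/κ = 0.600.

δ = 0.600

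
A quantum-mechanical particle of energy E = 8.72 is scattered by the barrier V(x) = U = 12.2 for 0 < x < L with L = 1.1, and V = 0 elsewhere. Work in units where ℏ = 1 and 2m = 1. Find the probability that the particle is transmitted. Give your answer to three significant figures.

E < U: inside the barrier ψ ∝ e^{±κx} with κ = √(2m(U − E))/ℏ = 1.865.
κL = 2.052, sinh(κL) = 3.828.
Matching ψ, ψ′ at both faces gives T = [1 + U² sinh²(κL) / (4E(U − E))]⁻¹ = 1/18.96 = 0.0527.

T = 0.0527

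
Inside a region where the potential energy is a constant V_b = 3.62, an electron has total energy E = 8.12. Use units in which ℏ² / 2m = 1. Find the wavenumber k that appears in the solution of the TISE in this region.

k = 2.12

With E > V_b the solution is oscillatory, ψ ∝ e^{±ikx} with k = √(2m(E − V_b))/ℏ.
k = √(2 × 0.5 × 4.5) = 2.121.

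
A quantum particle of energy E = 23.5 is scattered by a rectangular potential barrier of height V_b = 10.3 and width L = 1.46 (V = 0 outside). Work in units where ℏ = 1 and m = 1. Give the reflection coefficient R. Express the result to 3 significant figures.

Above the barrier the interior wavenumber is k₂ = √(2m(E − V_b))/ℏ = 5.138, giving phase k₂L = 7.502.
Matching at both interfaces gives T⁻¹ = 1 + V_b² sin²(k₂L) / [4E(E − V_b)] = 1.075, hence T = 0.930.
R = 1 − T = 0.0700.

R = 0.0700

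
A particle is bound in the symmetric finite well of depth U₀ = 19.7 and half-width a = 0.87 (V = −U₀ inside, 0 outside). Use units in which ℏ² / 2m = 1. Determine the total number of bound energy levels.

The dimensionless depth is z₀ = a√(2mU₀)/ℏ = 0.87 × √(19.70) = 3.861.
A new bound state (alternating even/odd) appears each time z₀ passes a multiple of π/2, so N = ⌊2z₀/π⌋ + 1 = ⌊2.458⌋ + 1 = 3.

N = 3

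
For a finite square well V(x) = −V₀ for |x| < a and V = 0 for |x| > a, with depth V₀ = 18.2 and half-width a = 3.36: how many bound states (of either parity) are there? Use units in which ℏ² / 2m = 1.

Define the well-strength parameter z₀ = (a/ℏ)√(2mV₀) = 3.36 × √(2·0.5·18.2) = 14.33.
A new bound state (alternating even/odd) appears each time z₀ passes a multiple of π/2, so N = ⌊2z₀/π⌋ + 1 = ⌊9.125⌋ + 1 = 10.

N = 10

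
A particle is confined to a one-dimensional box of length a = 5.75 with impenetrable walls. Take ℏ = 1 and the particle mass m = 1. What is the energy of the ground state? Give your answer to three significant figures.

The infinite-well eigenfunctions ψ_n = √(2/a) sin(nπx/a) vanish at both walls, giving E_n = n²π²ℏ²/(2ma²).
E_1 = 1² × π² / (2 × 1 × 5.75²) = 0.1493.

E = 0.149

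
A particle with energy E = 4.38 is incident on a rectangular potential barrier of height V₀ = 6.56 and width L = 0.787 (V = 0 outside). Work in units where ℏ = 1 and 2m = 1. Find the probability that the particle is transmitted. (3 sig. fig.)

T = 0.299

Since E < V₀ the interior solution is evanescent with decay constant κ = √(2m(V₀ − E))/ℏ = 1.476.
κL = 1.162, sinh(κL) = 1.442.
The exact tunnelling result is T⁻¹ = 1 + V₀² sinh²(κL) / [4E(V₀ − E)] = 3.342, so T = 0.299.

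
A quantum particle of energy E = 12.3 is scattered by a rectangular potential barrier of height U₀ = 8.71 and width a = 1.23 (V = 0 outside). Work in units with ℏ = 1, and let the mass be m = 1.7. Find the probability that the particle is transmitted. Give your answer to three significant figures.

E > U₀: inside the barrier k₂ = √(2m(E − U₀))/ℏ = 3.494, k₂a = 4.297.
Matching at both interfaces gives T⁻¹ = 1 + U₀² sin²(k₂a) / [4E(E − U₀)] = 1.360, hence T = 0.735.

T = 0.735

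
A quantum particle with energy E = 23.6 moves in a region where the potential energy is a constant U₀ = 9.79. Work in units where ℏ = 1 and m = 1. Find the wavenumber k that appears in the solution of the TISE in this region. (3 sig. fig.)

k = 5.26

With E > U₀ the solution is oscillatory, ψ ∝ e^{±ikx} with k = √(2m(E − U₀))/ℏ.
k = √(2 × 1 × 13.81) = 5.255.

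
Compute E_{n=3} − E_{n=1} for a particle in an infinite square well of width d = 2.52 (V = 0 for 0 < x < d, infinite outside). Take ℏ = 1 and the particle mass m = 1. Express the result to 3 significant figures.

ΔE = 6.22

E_n = n²π²ℏ²/(2md²), so ΔE = (3² − 1²) π²ℏ²/(2md²).
ΔE = 8 × π² / (2 × 1 × 2.52²) = 6.217.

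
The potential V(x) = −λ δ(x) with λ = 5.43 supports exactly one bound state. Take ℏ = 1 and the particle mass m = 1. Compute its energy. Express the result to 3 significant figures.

E = -14.7

The bound state is ψ(x) = √κ e^{−κ|x|}. The derivative jump ψ'(0⁺) − ψ'(0⁻) = −(2mλ/ℏ²)ψ(0) fixes κ = mλ/ℏ² = 5.430.
Then E = −ℏ²κ²/(2m) = −mλ²/(2ℏ²) = -14.74.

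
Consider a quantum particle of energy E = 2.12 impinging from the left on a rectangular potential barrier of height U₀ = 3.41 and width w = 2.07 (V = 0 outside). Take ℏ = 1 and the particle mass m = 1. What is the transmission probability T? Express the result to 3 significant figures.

T = 0.00486

E < U₀: inside the barrier ψ ∝ e^{±κx} with κ = √(2m(U₀ − E))/ℏ = 1.606.
κw = 3.325, sinh(κw) = 13.88.
Matching ψ, ψ′ at both faces gives T = [1 + U₀² sinh²(κw) / (4E(U₀ − E))]⁻¹ = 1/205.8 = 0.00486.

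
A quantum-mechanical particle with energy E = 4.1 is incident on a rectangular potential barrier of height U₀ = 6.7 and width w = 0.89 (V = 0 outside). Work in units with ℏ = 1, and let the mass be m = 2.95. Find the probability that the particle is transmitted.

T = 0.00356

Since E < U₀ the interior solution is evanescent with decay constant κ = √(2m(U₀ − E))/ℏ = 3.917.
κw = 3.486, sinh(κw) = 16.31.
Matching ψ, ψ′ at both faces gives T = [1 + U₀² sinh²(κw) / (4E(U₀ − E))]⁻¹ = 1/281.0 = 0.00356.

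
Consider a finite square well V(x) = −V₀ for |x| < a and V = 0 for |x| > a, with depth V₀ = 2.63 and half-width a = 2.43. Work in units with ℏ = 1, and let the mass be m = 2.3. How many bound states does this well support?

N = 6

Define the well-strength parameter z₀ = (a/ℏ)√(2mV₀) = 2.43 × √(2·2.3·2.63) = 8.452.
A new bound state (alternating even/odd) appears each time z₀ passes a multiple of π/2, so N = ⌊2z₀/π⌋ + 1 = ⌊5.381⌋ + 1 = 6.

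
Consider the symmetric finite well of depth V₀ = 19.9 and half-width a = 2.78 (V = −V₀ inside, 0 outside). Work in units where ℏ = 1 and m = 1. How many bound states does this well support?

Define the well-strength parameter z₀ = (a/ℏ)√(2mV₀) = 2.78 × √(2·1·19.9) = 17.54.
The even/odd transcendental equations gain one root per π/2 in z₀, giving N = 1 + ⌊2z₀/π⌋ = 1 + ⌊11.17⌋ = 12.

N = 12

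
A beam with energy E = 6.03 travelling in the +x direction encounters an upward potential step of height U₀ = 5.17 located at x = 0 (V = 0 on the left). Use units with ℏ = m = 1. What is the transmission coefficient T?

On each side the TISE gives plane waves with k = √(2m(E − V))/ℏ: k₁ = √(2·1·6.03) = 3.473, k₂ = √(2·1·0.86) = 1.311.
Matching ψ and ψ′ at x = 0 gives r = (k₁ − k₂)/(k₁ + k₂), so R = r² = 0.2041 and T = 1 − R = 0.7959.

T = 0.796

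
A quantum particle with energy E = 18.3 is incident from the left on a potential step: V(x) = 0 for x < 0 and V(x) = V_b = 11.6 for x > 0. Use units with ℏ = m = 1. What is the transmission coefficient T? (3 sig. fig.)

T = 0.939

On each side the TISE gives plane waves with k = √(2m(E − V))/ℏ: k₁ = √(2·1·18.3) = 6.050, k₂ = √(2·1·6.7) = 3.661.
Continuity of ψ and ψ′ at the step yields the reflection amplitude r = (k₁ − k₂)/(k₁ + k₂) = 0.2460; thus R = |r|² = 0.06054, T = 0.9395.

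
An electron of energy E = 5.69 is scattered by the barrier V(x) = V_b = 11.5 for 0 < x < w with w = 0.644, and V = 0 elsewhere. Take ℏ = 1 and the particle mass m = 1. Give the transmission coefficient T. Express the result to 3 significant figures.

T = 0.0484

E < V_b: inside the barrier ψ ∝ e^{±κx} with κ = √(2m(V_b − E))/ℏ = 3.409.
κw = 2.195, sinh(κw) = 4.436.
The exact tunnelling result is T⁻¹ = 1 + V_b² sinh²(κw) / [4E(V_b − E)] = 20.68, so T = 0.0484.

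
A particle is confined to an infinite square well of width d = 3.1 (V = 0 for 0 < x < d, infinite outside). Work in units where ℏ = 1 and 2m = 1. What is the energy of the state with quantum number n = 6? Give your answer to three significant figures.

E = 37.0

The infinite-well eigenfunctions ψ_n = √(2/d) sin(nπx/d) vanish at both walls, giving E_n = n²π²ℏ²/(2md²).
E_6 = 6² × π² / (2 × 0.5 × 3.1²) = 36.97.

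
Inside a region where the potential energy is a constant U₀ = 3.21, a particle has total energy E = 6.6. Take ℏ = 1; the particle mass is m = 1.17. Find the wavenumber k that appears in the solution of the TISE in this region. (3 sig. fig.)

k = 2.82

With E > U₀ the solution is oscillatory, ψ ∝ e^{±ikx} with k = √(2m(E − U₀))/ℏ.
k = √(2 × 1.17 × 3.39) = 2.816.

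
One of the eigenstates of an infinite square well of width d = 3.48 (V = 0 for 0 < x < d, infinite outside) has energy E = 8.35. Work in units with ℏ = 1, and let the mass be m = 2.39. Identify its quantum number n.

For an infinite well E_n = n²π²ℏ²/(2md²), so n = (d/πℏ)√(2mE).
n = (3.48/π) × √(2 × 2.39 × 8.35) = 6.998 → n = 7.

n = 7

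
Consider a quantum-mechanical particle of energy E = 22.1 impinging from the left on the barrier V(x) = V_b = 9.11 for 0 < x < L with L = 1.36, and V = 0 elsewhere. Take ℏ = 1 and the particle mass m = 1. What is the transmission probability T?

E > V_b: inside the barrier k₂ = √(2m(E − V_b))/ℏ = 5.097, k₂L = 6.932.
T = [1 + V_b² sin²(k₂L) / (4E(E − V_b))]⁻¹ = 1/1.026 = 0.974.

T = 0.974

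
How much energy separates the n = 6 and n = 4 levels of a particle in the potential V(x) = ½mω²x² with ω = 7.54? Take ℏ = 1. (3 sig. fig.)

ΔE = 15.1

E_n = ℏω(n + ½), so ΔE = (6 − 4) ℏω = 2 × 7.54 = 15.08.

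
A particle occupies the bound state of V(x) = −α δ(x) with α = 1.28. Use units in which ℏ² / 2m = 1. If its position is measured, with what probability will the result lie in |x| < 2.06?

The normalised bound state is ψ = √κ e^{−κ|x|} with κ = mα/ℏ² = 0.6400.
P(|x| < d) = ∫_{−d}^{d} κ e^{−2κ|x|} dx = 1 − e^{−2κd} = 1 − e^{−2.637} = 0.9284.

P = 0.928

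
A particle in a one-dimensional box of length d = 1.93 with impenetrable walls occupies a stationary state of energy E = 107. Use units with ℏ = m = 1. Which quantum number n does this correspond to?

For an infinite well E_n = n²π²ℏ²/(2md²), so n = (d/πℏ)√(2mE).
n = (1.93/π) × √(2 × 1 × 107) = 8.987 → n = 9.

n = 9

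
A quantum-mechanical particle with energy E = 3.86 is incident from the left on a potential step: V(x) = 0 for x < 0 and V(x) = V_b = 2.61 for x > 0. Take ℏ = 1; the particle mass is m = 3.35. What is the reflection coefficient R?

R = 0.0754

On each side the TISE gives plane waves with k = √(2m(E − V))/ℏ: k₁ = √(2·3.35·3.86) = 5.085, k₂ = √(2·3.35·1.25) = 2.894.
Matching ψ and ψ′ at x = 0 gives r = (k₁ − k₂)/(k₁ + k₂), so R = r² = 0.07543 and T = 1 − R = 0.9246.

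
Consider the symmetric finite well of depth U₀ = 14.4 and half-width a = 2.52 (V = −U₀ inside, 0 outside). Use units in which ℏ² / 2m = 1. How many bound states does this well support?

N = 7

The dimensionless depth is z₀ = a√(2mU₀)/ℏ = 2.52 × √(14.40) = 9.563.
The even/odd transcendental equations gain one root per π/2 in z₀, giving N = 1 + ⌊2z₀/π⌋ = 1 + ⌊6.088⌋ = 7.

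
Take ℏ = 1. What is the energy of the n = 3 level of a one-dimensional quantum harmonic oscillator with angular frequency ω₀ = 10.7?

E = 37.5

Using E_n = (n + ½)ℏω₀: E_3 = 3.5 × 10.7 = 37.45.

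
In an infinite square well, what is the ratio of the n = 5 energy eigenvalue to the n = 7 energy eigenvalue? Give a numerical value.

Since E_n ∝ n², the ratio is (5/7)² = 0.510204.

0.510204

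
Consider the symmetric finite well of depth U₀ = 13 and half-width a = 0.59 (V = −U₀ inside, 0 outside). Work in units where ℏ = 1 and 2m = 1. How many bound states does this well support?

The dimensionless depth is z₀ = a√(2mU₀)/ℏ = 0.59 × √(13.00) = 2.127.
A new bound state (alternating even/odd) appears each time z₀ passes a multiple of π/2, so N = ⌊2z₀/π⌋ + 1 = ⌊1.354⌋ + 1 = 2.

N = 2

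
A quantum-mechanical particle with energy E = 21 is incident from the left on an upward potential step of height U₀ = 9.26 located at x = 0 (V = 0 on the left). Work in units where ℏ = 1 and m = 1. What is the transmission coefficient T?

On each side the TISE gives plane waves with k = √(2m(E − V))/ℏ: k₁ = √(2·1·21) = 6.481, k₂ = √(2·1·11.74) = 4.846.
Continuity of ψ and ψ′ at the step yields the reflection amplitude r = (k₁ − k₂)/(k₁ + k₂) = 0.1444; thus R = |r|² = 0.02084, T = 0.9792.

T = 0.979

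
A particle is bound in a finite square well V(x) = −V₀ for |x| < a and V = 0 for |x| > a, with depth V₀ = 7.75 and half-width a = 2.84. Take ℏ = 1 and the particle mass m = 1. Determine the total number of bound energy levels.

The dimensionless depth is z₀ = a√(2mV₀)/ℏ = 2.84 × √(15.50) = 11.18.
The even/odd transcendental equations gain one root per π/2 in z₀, giving N = 1 + ⌊2z₀/π⌋ = 1 + ⌊7.118⌋ = 8.

N = 8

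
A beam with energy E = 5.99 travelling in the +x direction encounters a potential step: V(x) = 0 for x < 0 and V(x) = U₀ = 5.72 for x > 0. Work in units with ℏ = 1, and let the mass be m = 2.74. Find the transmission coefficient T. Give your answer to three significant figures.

The wavenumbers are k₁ = √(2mE)/ℏ = 5.729 on the left and k₂ = √(2m(E − U₀))/ℏ = 1.216 on the right.
Continuity of ψ and ψ′ at the step yields the reflection amplitude r = (k₁ − k₂)/(k₁ + k₂) = 0.6497; thus R = |r|² = 0.4222, T = 0.5778.

T = 0.578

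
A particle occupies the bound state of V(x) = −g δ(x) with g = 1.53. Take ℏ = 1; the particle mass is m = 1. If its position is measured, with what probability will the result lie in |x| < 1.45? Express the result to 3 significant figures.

P = 0.988

The normalised bound state is ψ = √κ e^{−κ|x|} with κ = mg/ℏ² = 1.530.
P(|x| < d) = ∫_{−d}^{d} κ e^{−2κ|x|} dx = 1 − e^{−2κd} = 1 − e^{−4.437} = 0.9882.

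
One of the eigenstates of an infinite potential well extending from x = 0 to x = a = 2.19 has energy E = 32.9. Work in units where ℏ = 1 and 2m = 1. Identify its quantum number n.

n = 4

For an infinite well E_n = n²π²ℏ²/(2ma²), so n = (a/πℏ)√(2mE).
n = (2.19/π) × √(2 × 0.5 × 32.9) = 3.998 → n = 4.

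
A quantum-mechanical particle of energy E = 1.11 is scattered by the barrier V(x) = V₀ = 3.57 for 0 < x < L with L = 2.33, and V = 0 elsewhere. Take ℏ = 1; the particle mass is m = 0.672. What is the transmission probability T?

T = 0.000716

Since E < V₀ the interior solution is evanescent with decay constant κ = √(2m(V₀ − E))/ℏ = 1.818.
κL = 4.237, sinh(κL) = 34.58.
Matching ψ, ψ′ at both faces gives T = [1 + V₀² sinh²(κL) / (4E(V₀ − E))]⁻¹ = 1/1396 = 0.000716.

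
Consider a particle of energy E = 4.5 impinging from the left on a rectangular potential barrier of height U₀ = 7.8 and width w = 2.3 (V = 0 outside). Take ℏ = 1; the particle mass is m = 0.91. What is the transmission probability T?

E < U₀: inside the barrier ψ ∝ e^{±κx} with κ = √(2m(U₀ − E))/ℏ = 2.451.
κw = 5.637, sinh(κw) = 140.3.
The exact tunnelling result is T⁻¹ = 1 + U₀² sinh²(κw) / [4E(U₀ − E)] = 20150, so T = 0.0000496.

T = 0.0000496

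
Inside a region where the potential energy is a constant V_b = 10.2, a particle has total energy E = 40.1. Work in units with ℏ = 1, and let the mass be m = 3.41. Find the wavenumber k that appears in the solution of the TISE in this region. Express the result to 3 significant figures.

With E > V_b the solution is oscillatory, ψ ∝ e^{±ikx} with k = √(2m(E − V_b))/ℏ.
k = √(2 × 3.41 × 29.9) = 14.28.

k = 14.3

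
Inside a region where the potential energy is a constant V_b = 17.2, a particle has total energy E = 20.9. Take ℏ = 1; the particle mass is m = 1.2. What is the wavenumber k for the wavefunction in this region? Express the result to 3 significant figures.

k = 2.98

With E > V_b the solution is oscillatory, ψ ∝ e^{±ikx} with k = √(2m(E − V_b))/ℏ.
k = √(2 × 1.2 × 3.7) = 2.980.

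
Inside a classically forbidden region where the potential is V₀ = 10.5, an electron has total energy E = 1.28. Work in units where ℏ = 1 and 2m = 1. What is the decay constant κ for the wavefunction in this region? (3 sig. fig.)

Since E < V₀ the TISE in this region is ψ'' = κ²ψ with κ = √(2m(V₀ − E))/ℏ.
κ = √(2 × 0.5 × 9.22) = 3.036.

κ = 3.04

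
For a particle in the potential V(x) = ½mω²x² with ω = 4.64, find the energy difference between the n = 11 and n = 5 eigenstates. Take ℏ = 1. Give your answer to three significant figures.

ΔE = 27.8

E_n = ℏω(n + ½), so ΔE = (11 − 5) ℏω = 6 × 4.64 = 27.84.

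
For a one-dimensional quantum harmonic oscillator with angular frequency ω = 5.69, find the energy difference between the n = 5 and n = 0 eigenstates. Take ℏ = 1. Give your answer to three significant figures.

E_n = ℏω(n + ½), so ΔE = (5 − 0) ℏω = 5 × 5.69 = 28.45.

ΔE = 28.5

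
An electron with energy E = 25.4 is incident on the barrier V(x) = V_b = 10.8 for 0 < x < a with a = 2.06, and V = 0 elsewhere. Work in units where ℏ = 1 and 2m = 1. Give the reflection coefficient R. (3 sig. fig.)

E > V_b: inside the barrier k₂ = √(2m(E − V_b))/ℏ = 3.821, k₂a = 7.871.
T = [1 + V_b² sin²(k₂a) / (4E(E − V_b))]⁻¹ = 1/1.079 = 0.927.
R = 1 − T = 0.0729.

R = 0.0729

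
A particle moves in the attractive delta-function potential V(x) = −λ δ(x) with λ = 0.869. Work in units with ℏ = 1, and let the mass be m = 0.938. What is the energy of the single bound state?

E = -0.354

For x ≠ 0 the bound state is ψ ∝ e^{−κ|x|}; integrating the TISE across the delta gives the cusp condition 2κ = 2mλ/ℏ², so κ = 0.8151.
Then E = −ℏ²κ²/(2m) = −mλ²/(2ℏ²) = -0.3542.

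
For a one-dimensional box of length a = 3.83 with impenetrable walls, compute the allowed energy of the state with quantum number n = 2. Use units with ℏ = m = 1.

E = 1.35

Requiring ψ(0) = ψ(a) = 0 quantises k = nπ/a, hence E_n = ℏ²k²/2m = n²π²ℏ²/(2ma²).
E_2 = 2² × π² / (2 × 1 × 3.83²) = 1.346.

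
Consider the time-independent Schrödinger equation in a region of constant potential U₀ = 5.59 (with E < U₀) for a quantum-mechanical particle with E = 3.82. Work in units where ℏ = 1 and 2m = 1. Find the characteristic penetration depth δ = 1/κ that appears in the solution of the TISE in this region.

Since E < U₀ the TISE in this region is ψ'' = κ²ψ with κ = √(2m(U₀ − E))/ℏ.
κ = √(2 × 0.5 × 1.77) = 1.330. The penetration depth is δ = 1/κ = 0.752.

δ = 0.752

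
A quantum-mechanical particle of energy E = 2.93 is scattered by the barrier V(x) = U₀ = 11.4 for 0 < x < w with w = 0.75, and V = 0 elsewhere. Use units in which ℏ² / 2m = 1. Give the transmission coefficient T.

E < U₀: inside the barrier ψ ∝ e^{±κx} with κ = √(2m(U₀ − E))/ℏ = 2.910.
κw = 2.183, sinh(κw) = 4.379.
Matching ψ, ψ′ at both faces gives T = [1 + U₀² sinh²(κw) / (4E(U₀ − E))]⁻¹ = 1/26.10 = 0.0383.

T = 0.0383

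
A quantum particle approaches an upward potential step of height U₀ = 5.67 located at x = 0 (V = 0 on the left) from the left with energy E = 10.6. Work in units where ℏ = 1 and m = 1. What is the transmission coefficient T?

T = 0.964

The wavenumbers are k₁ = √(2mE)/ℏ = 4.604 on the left and k₂ = √(2m(E − U₀))/ℏ = 3.140 on the right.
Continuity of ψ and ψ′ at the step yields the reflection amplitude r = (k₁ − k₂)/(k₁ + k₂) = 0.1891; thus R = |r|² = 0.03575, T = 0.9643.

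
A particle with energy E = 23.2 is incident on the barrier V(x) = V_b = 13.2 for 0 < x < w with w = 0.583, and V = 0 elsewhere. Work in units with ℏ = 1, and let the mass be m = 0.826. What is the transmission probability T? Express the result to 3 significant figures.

Above the barrier the interior wavenumber is k₂ = √(2m(E − V_b))/ℏ = 4.064, giving phase k₂w = 2.370.
T = [1 + V_b² sin²(k₂w) / (4E(E − V_b))]⁻¹ = 1/1.091 = 0.916.

T = 0.916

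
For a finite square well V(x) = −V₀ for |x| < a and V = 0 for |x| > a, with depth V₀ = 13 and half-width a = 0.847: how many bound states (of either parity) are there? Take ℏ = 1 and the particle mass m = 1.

Define the well-strength parameter z₀ = (a/ℏ)√(2mV₀) = 0.847 × √(2·1·13) = 4.319.
The even/odd transcendental equations gain one root per π/2 in z₀, giving N = 1 + ⌊2z₀/π⌋ = 1 + ⌊2.749⌋ = 3.

N = 3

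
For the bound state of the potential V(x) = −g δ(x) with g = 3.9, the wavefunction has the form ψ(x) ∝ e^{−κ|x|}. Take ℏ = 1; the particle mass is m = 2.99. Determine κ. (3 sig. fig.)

κ = 11.7

Integrating the TISE across x = 0 gives the cusp condition ψ'(0⁺) − ψ'(0⁻) = −(2mg/ℏ²)ψ(0).
With ψ ∝ e^{−κ|x|} this yields −2κ = −2mg/ℏ², so κ = mg/ℏ² = 11.66.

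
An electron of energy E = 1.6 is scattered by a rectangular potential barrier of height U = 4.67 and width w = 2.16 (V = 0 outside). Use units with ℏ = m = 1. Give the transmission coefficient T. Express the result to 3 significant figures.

Since E < U the interior solution is evanescent with decay constant κ = √(2m(U − E))/ℏ = 2.478.
κw = 5.352, sinh(κw) = 105.5.
The exact tunnelling result is T⁻¹ = 1 + U² sinh²(κw) / [4E(U − E)] = 12360, so T = 0.0000809.

T = 0.0000809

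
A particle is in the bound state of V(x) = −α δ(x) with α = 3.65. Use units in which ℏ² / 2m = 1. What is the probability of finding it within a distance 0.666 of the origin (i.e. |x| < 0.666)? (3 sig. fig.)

The normalised bound state is ψ = √κ e^{−κ|x|} with κ = mα/ℏ² = 1.825.
P(|x| < d) = ∫_{−d}^{d} κ e^{−2κ|x|} dx = 1 − e^{−2κd} = 1 − e^{−2.431} = 0.9120.

P = 0.912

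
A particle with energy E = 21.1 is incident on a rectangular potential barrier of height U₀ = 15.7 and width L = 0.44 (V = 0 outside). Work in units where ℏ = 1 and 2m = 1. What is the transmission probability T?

E > U₀: inside the barrier k₂ = √(2m(E − U₀))/ℏ = 2.324, k₂L = 1.022.
Matching at both interfaces gives T⁻¹ = 1 + U₀² sin²(k₂L) / [4E(E − U₀)] = 1.394, hence T = 0.717.

T = 0.717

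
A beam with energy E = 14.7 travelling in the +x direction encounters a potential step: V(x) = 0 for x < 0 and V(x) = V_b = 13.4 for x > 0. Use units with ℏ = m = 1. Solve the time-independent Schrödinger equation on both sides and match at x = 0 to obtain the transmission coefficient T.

T = 0.707

On each side the TISE gives plane waves with k = √(2m(E − V))/ℏ: k₁ = √(2·1·14.7) = 5.422, k₂ = √(2·1·1.3) = 1.612.
Continuity of ψ and ψ′ at the step yields the reflection amplitude r = (k₁ − k₂)/(k₁ + k₂) = 0.5416; thus R = |r|² = 0.2933, T = 0.7067.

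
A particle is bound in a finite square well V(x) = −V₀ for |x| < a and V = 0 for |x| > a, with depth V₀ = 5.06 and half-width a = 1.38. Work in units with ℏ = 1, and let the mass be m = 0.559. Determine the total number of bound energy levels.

N = 3

The dimensionless depth is z₀ = a√(2mV₀)/ℏ = 1.38 × √(5.657) = 3.282.
A new bound state (alternating even/odd) appears each time z₀ passes a multiple of π/2, so N = ⌊2z₀/π⌋ + 1 = ⌊2.090⌋ + 1 = 3.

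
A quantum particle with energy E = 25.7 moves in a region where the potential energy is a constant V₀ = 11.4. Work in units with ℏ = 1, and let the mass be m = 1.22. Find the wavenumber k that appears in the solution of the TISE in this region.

k = 5.91

With E > V₀ the solution is oscillatory, ψ ∝ e^{±ikx} with k = √(2m(E − V₀))/ℏ.
k = √(2 × 1.22 × 14.3) = 5.907.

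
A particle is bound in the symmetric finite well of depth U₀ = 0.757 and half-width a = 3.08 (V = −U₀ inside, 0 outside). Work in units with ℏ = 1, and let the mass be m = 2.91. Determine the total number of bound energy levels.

The dimensionless depth is z₀ = a√(2mU₀)/ℏ = 3.08 × √(4.406) = 6.465.
A new bound state (alternating even/odd) appears each time z₀ passes a multiple of π/2, so N = ⌊2z₀/π⌋ + 1 = ⌊4.116⌋ + 1 = 5.

N = 5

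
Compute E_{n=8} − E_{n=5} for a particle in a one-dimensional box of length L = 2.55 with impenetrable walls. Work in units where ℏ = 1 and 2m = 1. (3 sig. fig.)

ΔE = 59.2

E_n = n²π²ℏ²/(2mL²), so ΔE = (8² − 5²) π²ℏ²/(2mL²).
ΔE = 39 × π² / (2 × 0.5 × 2.55²) = 59.19.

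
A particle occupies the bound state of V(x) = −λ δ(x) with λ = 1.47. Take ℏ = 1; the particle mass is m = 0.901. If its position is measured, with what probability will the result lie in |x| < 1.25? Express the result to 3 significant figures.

P = 0.964

The normalised bound state is ψ = √κ e^{−κ|x|} with κ = mλ/ℏ² = 1.324.
P(|x| < d) = ∫_{−d}^{d} κ e^{−2κ|x|} dx = 1 − e^{−2κd} = 1 − e^{−3.311} = 0.9635.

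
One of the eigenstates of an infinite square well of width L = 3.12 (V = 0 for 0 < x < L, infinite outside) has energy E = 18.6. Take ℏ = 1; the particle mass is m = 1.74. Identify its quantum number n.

n = 8

From E_n = n²π²ℏ²/(2mL²) invert to n = √(2mL²E)/(πℏ).
n = (3.12/π) × √(2 × 1.74 × 18.6) = 7.990 → n = 8.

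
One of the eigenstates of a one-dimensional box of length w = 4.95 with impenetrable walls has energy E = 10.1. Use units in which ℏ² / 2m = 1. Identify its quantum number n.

From E_n = n²π²ℏ²/(2mw²) invert to n = √(2mw²E)/(πℏ).
n = (4.95/π) × √(2 × 0.5 × 10.1) = 5.007 → n = 5.

n = 5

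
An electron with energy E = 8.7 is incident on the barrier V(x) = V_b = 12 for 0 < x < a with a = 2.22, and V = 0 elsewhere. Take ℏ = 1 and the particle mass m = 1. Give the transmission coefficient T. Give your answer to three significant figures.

T = 0.0000355

E < V_b: inside the barrier ψ ∝ e^{±κx} with κ = √(2m(V_b − E))/ℏ = 2.569.
κa = 5.703, sinh(κa) = 149.9.
The exact tunnelling result is T⁻¹ = 1 + V_b² sinh²(κa) / [4E(V_b − E)] = 28190, so T = 0.0000355.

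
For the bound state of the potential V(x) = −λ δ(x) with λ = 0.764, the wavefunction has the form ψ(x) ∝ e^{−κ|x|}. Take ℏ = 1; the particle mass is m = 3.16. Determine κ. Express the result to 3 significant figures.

Integrating the TISE across x = 0 gives the cusp condition ψ'(0⁺) − ψ'(0⁻) = −(2mλ/ℏ²)ψ(0).
With ψ ∝ e^{−κ|x|} this yields −2κ = −2mλ/ℏ², so κ = mλ/ℏ² = 2.414.

κ = 2.41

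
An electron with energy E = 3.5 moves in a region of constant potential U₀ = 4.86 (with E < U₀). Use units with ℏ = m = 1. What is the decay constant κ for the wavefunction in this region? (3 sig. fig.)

Since E < U₀ the TISE in this region is ψ'' = κ²ψ with κ = √(2m(U₀ − E))/ℏ.
κ = √(2 × 1 × 1.36) = 1.649.

κ = 1.65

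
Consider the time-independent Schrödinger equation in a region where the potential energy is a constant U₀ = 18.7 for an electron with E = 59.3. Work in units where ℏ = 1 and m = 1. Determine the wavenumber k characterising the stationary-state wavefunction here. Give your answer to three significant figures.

k = 9.01

With E > U₀ the solution is oscillatory, ψ ∝ e^{±ikx} with k = √(2m(E − U₀))/ℏ.
k = √(2 × 1 × 40.6) = 9.011.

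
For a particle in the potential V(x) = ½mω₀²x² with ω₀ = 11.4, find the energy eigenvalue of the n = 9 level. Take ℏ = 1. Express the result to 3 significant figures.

E = 108

The oscillator eigenvalues are E_n = ℏω₀(n + ½), so E_9 = 11.4 × 9.5 = 108.3.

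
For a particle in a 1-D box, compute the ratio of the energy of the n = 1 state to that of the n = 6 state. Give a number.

E_n = n²π²ℏ²/(2mL²) so the ratio is n₂²/n₁² = 1/36 = 0.0277778.

0.0277778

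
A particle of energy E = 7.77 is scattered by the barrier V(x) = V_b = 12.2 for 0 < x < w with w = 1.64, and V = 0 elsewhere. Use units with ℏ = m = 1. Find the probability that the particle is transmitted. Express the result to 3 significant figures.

E < V_b: inside the barrier ψ ∝ e^{±κx} with κ = √(2m(V_b − E))/ℏ = 2.977.
κw = 4.882, sinh(κw) = 65.92.
The exact tunnelling result is T⁻¹ = 1 + V_b² sinh²(κw) / [4E(V_b − E)] = 4698, so T = 0.000213.

T = 0.000213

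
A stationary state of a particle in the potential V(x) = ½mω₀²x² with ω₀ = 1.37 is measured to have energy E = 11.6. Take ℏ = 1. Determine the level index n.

n = 8

Invert E_n = (n + ½)ℏω₀: n = E/ℏω₀ − ½ = 7.967, so n = 8.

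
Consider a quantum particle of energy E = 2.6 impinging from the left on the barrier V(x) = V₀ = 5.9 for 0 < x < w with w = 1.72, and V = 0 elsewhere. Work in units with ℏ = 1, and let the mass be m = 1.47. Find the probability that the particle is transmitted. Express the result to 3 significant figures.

Since E < V₀ the interior solution is evanescent with decay constant κ = √(2m(V₀ − E))/ℏ = 3.115.
κw = 5.357, sinh(κw) = 106.1.
The exact tunnelling result is T⁻¹ = 1 + V₀² sinh²(κw) / [4E(V₀ − E)] = 11420, so T = 0.0000876.

T = 0.0000876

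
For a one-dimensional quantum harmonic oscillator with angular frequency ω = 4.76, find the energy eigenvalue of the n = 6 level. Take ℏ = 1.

E = 30.9

Using E_n = (n + ½)ℏω: E_6 = 6.5 × 4.76 = 30.94.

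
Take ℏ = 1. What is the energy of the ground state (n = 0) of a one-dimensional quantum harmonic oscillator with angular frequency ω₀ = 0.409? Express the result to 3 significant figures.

Using E_n = (n + ½)ℏω₀: E_0 = 0.5 × 0.409 = 0.2045.

E = 0.205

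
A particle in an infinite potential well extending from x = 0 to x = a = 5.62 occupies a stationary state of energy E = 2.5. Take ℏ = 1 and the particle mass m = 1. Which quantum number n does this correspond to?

n = 4

For an infinite well E_n = n²π²ℏ²/(2ma²), so n = (a/πℏ)√(2mE).
n = (5.62/π) × √(2 × 1 × 2.5) = 4.000 → n = 4.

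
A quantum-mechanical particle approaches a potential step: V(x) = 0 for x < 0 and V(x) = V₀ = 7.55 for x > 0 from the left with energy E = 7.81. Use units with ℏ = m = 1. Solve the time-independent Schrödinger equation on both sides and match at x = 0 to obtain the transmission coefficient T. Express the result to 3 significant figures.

The wavenumbers are k₁ = √(2mE)/ℏ = 3.952 on the left and k₂ = √(2m(E − V₀))/ℏ = 0.7211 on the right.
Continuity of ψ and ψ′ at the step yields the reflection amplitude r = (k₁ − k₂)/(k₁ + k₂) = 0.6914; thus R = |r|² = 0.4780, T = 0.5220.

T = 0.522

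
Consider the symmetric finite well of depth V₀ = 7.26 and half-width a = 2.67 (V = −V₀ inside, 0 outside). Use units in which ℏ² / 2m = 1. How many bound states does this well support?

N = 5

Define the well-strength parameter z₀ = (a/ℏ)√(2mV₀) = 2.67 × √(2·0.5·7.26) = 7.194.
A new bound state (alternating even/odd) appears each time z₀ passes a multiple of π/2, so N = ⌊2z₀/π⌋ + 1 = ⌊4.580⌋ + 1 = 5.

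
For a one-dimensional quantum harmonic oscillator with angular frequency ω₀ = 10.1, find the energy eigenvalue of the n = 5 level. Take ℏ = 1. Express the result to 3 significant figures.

The oscillator eigenvalues are E_n = ℏω₀(n + ½), so E_5 = 10.1 × 5.5 = 55.55.

E = 55.6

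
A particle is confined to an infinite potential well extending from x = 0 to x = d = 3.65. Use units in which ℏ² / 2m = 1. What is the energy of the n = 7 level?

E = 36.3

Requiring ψ(0) = ψ(d) = 0 quantises k = nπ/d, hence E_n = ℏ²k²/2m = n²π²ℏ²/(2md²).
E_7 = 7² × π² / (2 × 0.5 × 3.65²) = 36.30.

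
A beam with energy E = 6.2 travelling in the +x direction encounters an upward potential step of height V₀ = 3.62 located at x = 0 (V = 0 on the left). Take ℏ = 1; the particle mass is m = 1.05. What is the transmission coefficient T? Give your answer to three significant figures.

T = 0.953

The wavenumbers are k₁ = √(2mE)/ℏ = 3.608 on the left and k₂ = √(2m(E − V₀))/ℏ = 2.328 on the right.
Continuity of ψ and ψ′ at the step yields the reflection amplitude r = (k₁ − k₂)/(k₁ + k₂) = 0.2157; thus R = |r|² = 0.04655, T = 0.9535.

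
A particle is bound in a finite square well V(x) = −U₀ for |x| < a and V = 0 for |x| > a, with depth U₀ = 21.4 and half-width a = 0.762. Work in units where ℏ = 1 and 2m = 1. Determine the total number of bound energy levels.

N = 3

Define the well-strength parameter z₀ = (a/ℏ)√(2mU₀) = 0.762 × √(2·0.5·21.4) = 3.525.
The even/odd transcendental equations gain one root per π/2 in z₀, giving N = 1 + ⌊2z₀/π⌋ = 1 + ⌊2.244⌋ = 3.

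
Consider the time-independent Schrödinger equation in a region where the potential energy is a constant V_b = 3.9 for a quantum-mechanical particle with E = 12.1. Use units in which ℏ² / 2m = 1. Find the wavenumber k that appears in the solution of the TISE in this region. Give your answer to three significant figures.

With E > V_b the solution is oscillatory, ψ ∝ e^{±ikx} with k = √(2m(E − V_b))/ℏ.
k = √(2 × 0.5 × 8.2) = 2.864.

k = 2.86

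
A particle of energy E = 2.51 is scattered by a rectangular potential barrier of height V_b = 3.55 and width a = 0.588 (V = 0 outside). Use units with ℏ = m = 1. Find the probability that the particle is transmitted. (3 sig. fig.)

Since E < V_b the interior solution is evanescent with decay constant κ = √(2m(V_b − E))/ℏ = 1.442.
κa = 0.8480, sinh(κa) = 0.9534.
Matching ψ, ψ′ at both faces gives T = [1 + V_b² sinh²(κa) / (4E(V_b − E))]⁻¹ = 1/2.097 = 0.477.

T = 0.477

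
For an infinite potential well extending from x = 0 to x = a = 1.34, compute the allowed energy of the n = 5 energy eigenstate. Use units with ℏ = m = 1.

E = 68.7

The infinite-well eigenfunctions ψ_n = √(2/a) sin(nπx/a) vanish at both walls, giving E_n = n²π²ℏ²/(2ma²).
E_5 = 5² × π² / (2 × 1 × 1.34²) = 68.71.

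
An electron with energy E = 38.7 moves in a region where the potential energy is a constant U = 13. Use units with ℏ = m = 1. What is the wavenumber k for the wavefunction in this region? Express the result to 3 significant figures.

With E > U the solution is oscillatory, ψ ∝ e^{±ikx} with k = √(2m(E − U))/ℏ.
k = √(2 × 1 × 25.7) = 7.169.

k = 7.17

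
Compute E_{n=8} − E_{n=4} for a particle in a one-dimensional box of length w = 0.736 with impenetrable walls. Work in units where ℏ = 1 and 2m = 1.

E_n = n²π²ℏ²/(2mw²), so ΔE = (8² − 4²) π²ℏ²/(2mw²).
ΔE = 48 × π² / (2 × 0.5 × 0.736²) = 874.6.

ΔE = 875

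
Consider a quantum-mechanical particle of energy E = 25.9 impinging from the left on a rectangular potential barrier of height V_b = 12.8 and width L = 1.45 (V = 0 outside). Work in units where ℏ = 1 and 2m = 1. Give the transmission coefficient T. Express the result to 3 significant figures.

T = 0.918

Above the barrier the interior wavenumber is k₂ = √(2m(E − V_b))/ℏ = 3.619, giving phase k₂L = 5.248.
T = [1 + V_b² sin²(k₂L) / (4E(E − V_b))]⁻¹ = 1/1.089 = 0.918.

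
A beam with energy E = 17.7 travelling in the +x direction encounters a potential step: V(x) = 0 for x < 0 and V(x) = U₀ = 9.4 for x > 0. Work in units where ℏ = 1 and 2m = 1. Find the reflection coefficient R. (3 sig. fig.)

The wavenumbers are k₁ = √(2mE)/ℏ = 4.207 on the left and k₂ = √(2m(E − U₀))/ℏ = 2.881 on the right.
Matching ψ and ψ′ at x = 0 gives r = (k₁ − k₂)/(k₁ + k₂), so R = r² = 0.03501 and T = 1 − R = 0.9650.

R = 0.0350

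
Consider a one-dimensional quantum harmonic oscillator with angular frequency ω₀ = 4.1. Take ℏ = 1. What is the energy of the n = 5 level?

The oscillator eigenvalues are E_n = ℏω₀(n + ½), so E_5 = 4.1 × 5.5 = 22.55.

E = 22.6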